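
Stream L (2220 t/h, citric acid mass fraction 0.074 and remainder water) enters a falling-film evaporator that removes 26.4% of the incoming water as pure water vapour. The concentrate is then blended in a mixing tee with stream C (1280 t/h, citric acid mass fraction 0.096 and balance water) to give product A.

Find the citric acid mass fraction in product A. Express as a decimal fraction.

Vapour removed = 0.264×0.926×2220 = 542.71 t/h; concentrate = 1677.3 t/h.
citric acid reaching the mixer = 164.28 (from concentrate) + 1280×0.096 = 287.16 t/h.
Product flow = 1677.3 + 1280 = 2957.3 t/h; citric acid fraction = 0.097.

0.097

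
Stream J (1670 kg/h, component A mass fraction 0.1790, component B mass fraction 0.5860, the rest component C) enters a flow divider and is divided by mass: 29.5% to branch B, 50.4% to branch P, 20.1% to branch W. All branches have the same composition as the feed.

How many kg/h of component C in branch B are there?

115.8 kg/h

Branch B total = 0.295×1670 = 492.65 kg/h.
component C in B = 0.235×492.65 = 115.77 kg/h.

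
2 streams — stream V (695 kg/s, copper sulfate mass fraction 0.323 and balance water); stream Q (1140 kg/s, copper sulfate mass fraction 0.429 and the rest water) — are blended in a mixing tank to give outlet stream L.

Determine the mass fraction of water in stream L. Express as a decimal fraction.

0.611

Total flow out = 695 + 1140 = 1835 kg/s.
water in = 695×0.677 + 1140×0.571 = 1121.5 kg/s.
water mass fraction in L = 1121.5/1835 = 0.611.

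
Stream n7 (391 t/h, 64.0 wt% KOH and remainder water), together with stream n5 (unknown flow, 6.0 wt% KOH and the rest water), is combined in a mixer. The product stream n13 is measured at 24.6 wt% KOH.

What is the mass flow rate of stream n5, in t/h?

828.2 t/h

Let n5 be the unknown flow. Total out = 391 + n5.
KOH balance: 250.24 + 0.060·n5 = 0.246·(391 + n5)
(0.060 − 0.246)·n5 = 0.246×391 − 250.24 = -154.05
n5 = -154.05 / -0.186 = 828.25 t/h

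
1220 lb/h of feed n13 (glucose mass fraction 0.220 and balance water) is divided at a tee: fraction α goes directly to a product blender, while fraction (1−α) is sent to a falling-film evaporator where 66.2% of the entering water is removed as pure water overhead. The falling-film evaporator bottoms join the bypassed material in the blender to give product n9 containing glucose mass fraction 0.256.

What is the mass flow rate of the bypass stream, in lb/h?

887.7 lb/h

All 1220×0.220 = 268.4 lb/h of glucose reaches n9, so n9 = 268.4/0.256 = 1048.4 lb/h and vapour = 171.56 lb/h.
The evaporator receives (1−α)·1220 of feed at 0.780 water and removes 0.662 of that water:
0.662×0.780×(1−α)×1220 = 171.56
(1−α) = 171.56/629.96 = 0.2723;  α = 0.7277.
Bypass flow = 0.7277×1220 = 887.75 lb/h.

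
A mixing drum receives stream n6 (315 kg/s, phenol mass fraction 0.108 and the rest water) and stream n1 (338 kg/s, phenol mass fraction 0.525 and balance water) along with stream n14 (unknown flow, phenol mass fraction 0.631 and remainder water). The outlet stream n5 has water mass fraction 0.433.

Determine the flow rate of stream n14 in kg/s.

2481 kg/s

Let n14 be the unknown flow. Total out = 653 + n14.
water balance: 441.53 + 0.369·n14 = 0.433·(653 + n14)
(0.369 − 0.433)·n14 = 0.433×653 − 441.53 = -158.78
n14 = -158.78 / -0.064 = 2481 kg/s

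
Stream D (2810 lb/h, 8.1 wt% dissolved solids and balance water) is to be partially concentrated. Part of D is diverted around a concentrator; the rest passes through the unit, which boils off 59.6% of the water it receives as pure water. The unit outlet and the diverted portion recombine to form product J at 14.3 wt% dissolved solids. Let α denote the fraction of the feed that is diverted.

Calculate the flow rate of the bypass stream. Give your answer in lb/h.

All 2810×0.081 = 227.61 lb/h of dissolved solids reaches J, so J = 227.61/0.143 = 1591.7 lb/h and vapour = 1218.3 lb/h.
The evaporator receives (1−α)·2810 of feed at 0.919 water and removes 0.596 of that water:
0.596×0.919×(1−α)×2810 = 1218.3
(1−α) = 1218.3/1539.1 = 0.7916;  α = 0.2084.
Bypass flow = 0.2084×2810 = 585.66 lb/h.

585.7 lb/h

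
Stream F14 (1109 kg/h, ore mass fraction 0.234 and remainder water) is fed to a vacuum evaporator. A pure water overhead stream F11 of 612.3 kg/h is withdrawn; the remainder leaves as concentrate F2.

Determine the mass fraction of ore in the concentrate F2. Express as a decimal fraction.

0.522

ore is not removed: 1109×0.234 = 259.51 kg/h of ore enters F2.
Concentrate = 1109 − 612.3 = 496.7 kg/h.
Mass fraction = 259.51/496.7 = 0.522.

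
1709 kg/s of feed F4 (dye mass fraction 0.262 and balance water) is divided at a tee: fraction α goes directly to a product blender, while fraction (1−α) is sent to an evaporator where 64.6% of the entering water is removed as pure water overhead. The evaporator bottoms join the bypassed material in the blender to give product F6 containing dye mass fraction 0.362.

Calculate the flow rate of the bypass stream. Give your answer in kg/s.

All 1709×0.262 = 447.76 kg/s of dye reaches F6, so F6 = 447.76/0.362 = 1236.9 kg/s and vapour = 472.1 kg/s.
The evaporator receives (1−α)·1709 of feed at 0.738 water and removes 0.646 of that water:
0.646×0.738×(1−α)×1709 = 472.1
(1−α) = 472.1/814.76 = 0.5794;  α = 0.4206.
Bypass flow = 0.4206×1709 = 718.75 kg/s.

718.8 kg/s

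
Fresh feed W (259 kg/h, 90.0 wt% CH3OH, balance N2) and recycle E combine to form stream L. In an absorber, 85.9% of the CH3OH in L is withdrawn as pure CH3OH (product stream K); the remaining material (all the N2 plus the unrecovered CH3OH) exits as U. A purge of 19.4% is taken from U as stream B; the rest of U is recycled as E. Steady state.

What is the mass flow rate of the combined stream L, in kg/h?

N2 enters only via W and leaves only via the purge: 259×0.100 = 0.194×(N2 in U), and the absorber passes all N2, so N2 in L = N2 in U = 133.51 kg/h.
CH3OH in L: m_A = 259×0.900 + (1−0.194)·(1−0.859)·m_A, so m_A = 233.1/0.8864 = 262.99 kg/h.
L = 262.99 + 133.51 = 396.49 kg/h.

396.5 kg/h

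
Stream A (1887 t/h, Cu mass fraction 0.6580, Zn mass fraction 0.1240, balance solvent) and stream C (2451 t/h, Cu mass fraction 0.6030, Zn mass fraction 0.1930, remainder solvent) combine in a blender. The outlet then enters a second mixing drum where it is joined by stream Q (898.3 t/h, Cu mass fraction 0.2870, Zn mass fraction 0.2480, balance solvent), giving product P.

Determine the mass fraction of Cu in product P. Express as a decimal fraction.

0.5686

Overall, product flow = 5236.3 t/h.
Cu in = 1887×0.658 + 2451×0.603 + 898.3×0.287 = 2977.4 t/h.
Cu fraction in P = 0.5686.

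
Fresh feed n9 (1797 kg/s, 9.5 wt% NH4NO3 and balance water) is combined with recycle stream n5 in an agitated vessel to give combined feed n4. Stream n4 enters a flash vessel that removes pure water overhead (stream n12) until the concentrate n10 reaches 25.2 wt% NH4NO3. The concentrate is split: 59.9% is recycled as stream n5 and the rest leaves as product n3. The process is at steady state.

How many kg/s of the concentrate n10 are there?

Overall NH4NO3 balance (none leaves overhead): NH4NO3 in fresh feed = NH4NO3 in product, i.e. 1797×0.095 = (1−0.599)·n10·0.252.
n10 = 170.72/(0.252×0.401) = 1689.4 kg/s.

1689 kg/s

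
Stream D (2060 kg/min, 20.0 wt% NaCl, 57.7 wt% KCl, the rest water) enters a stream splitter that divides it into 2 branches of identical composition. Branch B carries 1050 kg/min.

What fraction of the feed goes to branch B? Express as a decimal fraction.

0.510

Fraction to B = 1050/2060 = 0.5097.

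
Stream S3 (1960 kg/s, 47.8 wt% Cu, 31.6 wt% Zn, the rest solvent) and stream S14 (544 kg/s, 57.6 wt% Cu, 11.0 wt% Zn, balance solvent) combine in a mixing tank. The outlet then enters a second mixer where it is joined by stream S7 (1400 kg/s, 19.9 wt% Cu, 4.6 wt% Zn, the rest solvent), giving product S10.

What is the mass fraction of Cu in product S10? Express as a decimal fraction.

0.392

Overall, product flow = 3904 kg/s.
Cu in = 1960×0.478 + 544×0.576 + 1400×0.199 = 1528.8 kg/s.
Cu fraction in S10 = 0.392.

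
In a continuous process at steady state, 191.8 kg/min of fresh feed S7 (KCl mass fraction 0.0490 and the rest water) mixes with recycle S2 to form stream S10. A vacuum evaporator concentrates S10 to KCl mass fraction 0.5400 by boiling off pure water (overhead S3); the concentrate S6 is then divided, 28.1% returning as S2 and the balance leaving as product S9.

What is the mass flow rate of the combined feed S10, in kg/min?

Overall KCl balance (none leaves overhead): KCl in fresh feed = KCl in product, i.e. 191.8×0.049 = (1−0.281)·S6·0.540.
S6 = 9.3982/(0.540×0.719) = 24.206 kg/min.
Recycle S2 = 0.281×24.206 = 6.8019 kg/min.
Combined feed S10 = 191.8 + 6.8019 = 198.6 kg/min.

198.6 kg/min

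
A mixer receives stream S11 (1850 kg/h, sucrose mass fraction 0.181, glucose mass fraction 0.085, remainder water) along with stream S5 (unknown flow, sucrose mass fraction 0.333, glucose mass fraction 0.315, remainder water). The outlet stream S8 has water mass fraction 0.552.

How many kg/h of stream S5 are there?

1683 kg/h

Let S5 be the unknown flow. Total out = 1850 + S5.
water balance: 1357.9 + 0.352·S5 = 0.552·(1850 + S5)
(0.352 − 0.552)·S5 = 0.552×1850 − 1357.9 = -336.7
S5 = -336.7 / -0.200 = 1683.5 kg/h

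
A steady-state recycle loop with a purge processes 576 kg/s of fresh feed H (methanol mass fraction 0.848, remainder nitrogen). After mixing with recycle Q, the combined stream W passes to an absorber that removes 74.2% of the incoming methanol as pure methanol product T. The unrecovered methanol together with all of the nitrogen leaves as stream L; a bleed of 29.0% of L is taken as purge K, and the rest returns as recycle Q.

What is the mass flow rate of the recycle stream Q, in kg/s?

nitrogen enters only via H and leaves only via the purge: 576×0.152 = 0.290×(nitrogen in L), and the absorber passes all nitrogen, so nitrogen in W = nitrogen in L = 301.9 kg/s.
methanol in W: m_A = 576×0.848 + (1−0.290)·(1−0.742)·m_A, so m_A = 488.45/0.8168 = 597.99 kg/s.
L = (1−0.742)×597.99 + 301.9 = 456.18 kg/s.
Recycle Q = (1−0.290)×456.18 = 323.89 kg/s.

323.9 kg/s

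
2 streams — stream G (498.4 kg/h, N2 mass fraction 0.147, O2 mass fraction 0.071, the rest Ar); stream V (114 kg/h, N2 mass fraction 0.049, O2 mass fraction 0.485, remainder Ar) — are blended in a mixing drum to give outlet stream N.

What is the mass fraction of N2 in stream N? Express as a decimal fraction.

0.129

Total flow out = 498.4 + 114 = 612.4 kg/h.
N2 in = 498.4×0.147 + 114×0.049 = 78.851 kg/h.
N2 mass fraction in N = 78.851/612.4 = 0.129.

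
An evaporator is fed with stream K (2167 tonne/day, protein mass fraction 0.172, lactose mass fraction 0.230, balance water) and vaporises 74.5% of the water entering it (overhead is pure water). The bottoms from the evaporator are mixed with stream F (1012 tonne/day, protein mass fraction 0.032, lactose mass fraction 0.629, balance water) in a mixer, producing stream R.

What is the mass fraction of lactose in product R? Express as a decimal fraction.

Vapour removed = 0.745×0.598×2167 = 965.42 tonne/day; concentrate = 1201.6 tonne/day.
lactose reaching the mixer = 498.41 (from concentrate) + 1012×0.629 = 1135 tonne/day.
Product flow = 1201.6 + 1012 = 2213.6 tonne/day; lactose fraction = 0.513.

0.513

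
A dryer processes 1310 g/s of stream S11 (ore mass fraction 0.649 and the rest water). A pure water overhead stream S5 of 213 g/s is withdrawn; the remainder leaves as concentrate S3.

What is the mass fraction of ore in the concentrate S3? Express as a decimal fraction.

ore is not removed: 1310×0.649 = 850.19 g/s of ore enters S3.
Concentrate = 1310 − 213 = 1097 g/s.
Mass fraction = 850.19/1097 = 0.775.

0.775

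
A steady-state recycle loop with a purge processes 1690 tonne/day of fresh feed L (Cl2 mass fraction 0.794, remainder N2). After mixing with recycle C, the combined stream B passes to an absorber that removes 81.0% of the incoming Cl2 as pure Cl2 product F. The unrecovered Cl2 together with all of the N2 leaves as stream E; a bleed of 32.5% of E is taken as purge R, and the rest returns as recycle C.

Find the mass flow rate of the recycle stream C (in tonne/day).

N2 enters only via L and leaves only via the purge: 1690×0.206 = 0.325×(N2 in E), and the absorber passes all N2, so N2 in B = N2 in E = 1071.2 tonne/day.
Cl2 in B: m_A = 1690×0.794 + (1−0.325)·(1−0.810)·m_A, so m_A = 1341.9/0.8718 = 1539.3 tonne/day.
E = (1−0.810)×1539.3 + 1071.2 = 1363.7 tonne/day.
Recycle C = (1−0.325)×1363.7 = 920.47 tonne/day.

920.5 tonne/day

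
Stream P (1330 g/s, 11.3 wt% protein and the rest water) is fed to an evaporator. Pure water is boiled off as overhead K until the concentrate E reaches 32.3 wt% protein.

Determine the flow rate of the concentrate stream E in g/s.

protein is conserved: 1330×0.113 = 150.29 g/s all reports to the concentrate.
Concentrate = 150.29/(target fraction) = 465.29 g/s.

465.3 g/s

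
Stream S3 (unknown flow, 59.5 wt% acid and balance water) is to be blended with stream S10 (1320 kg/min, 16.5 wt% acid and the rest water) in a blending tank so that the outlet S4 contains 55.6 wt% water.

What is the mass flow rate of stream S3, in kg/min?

Let S3 be the unknown flow. Total out = 1320 + S3.
water balance: 1102.2 + 0.405·S3 = 0.556·(1320 + S3)
(0.405 − 0.556)·S3 = 0.556×1320 − 1102.2 = -368.28
S3 = -368.28 / -0.151 = 2438.9 kg/min

2439 kg/min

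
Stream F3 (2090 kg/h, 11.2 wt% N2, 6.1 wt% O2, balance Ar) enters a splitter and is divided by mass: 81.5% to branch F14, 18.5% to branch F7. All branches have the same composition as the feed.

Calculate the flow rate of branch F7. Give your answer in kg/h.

Branch F7 flow = 0.185×2090 = 386.65 kg/h.

386.6 kg/h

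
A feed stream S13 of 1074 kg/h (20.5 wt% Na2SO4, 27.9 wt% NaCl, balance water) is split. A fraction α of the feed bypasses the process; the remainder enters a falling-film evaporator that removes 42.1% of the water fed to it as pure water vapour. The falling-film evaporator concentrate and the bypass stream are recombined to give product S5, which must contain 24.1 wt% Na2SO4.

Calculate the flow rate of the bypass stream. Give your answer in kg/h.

All 1074×0.205 = 220.17 kg/h of Na2SO4 reaches S5, so S5 = 220.17/0.241 = 913.57 kg/h and vapour = 160.43 kg/h.
The evaporator receives (1−α)·1074 of feed at 0.516 water and removes 0.421 of that water:
0.421×0.516×(1−α)×1074 = 160.43
(1−α) = 160.43/233.31 = 0.6876;  α = 0.3124.
Bypass flow = 0.3124×1074 = 335.49 kg/h.

335.5 kg/h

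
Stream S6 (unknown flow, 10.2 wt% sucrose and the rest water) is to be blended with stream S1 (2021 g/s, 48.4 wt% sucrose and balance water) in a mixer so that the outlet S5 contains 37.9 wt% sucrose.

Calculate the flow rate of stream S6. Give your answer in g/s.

Let S6 be the unknown flow. Total out = 2021 + S6.
sucrose balance: 978.16 + 0.102·S6 = 0.379·(2021 + S6)
(0.102 − 0.379)·S6 = 0.379×2021 − 978.16 = -212.2
S6 = -212.2 / -0.277 = 766.08 g/s

766.1 g/s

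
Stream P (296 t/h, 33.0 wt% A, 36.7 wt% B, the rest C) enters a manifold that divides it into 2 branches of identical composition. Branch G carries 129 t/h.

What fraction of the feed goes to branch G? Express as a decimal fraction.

0.436

Fraction to G = 129/296 = 0.4358.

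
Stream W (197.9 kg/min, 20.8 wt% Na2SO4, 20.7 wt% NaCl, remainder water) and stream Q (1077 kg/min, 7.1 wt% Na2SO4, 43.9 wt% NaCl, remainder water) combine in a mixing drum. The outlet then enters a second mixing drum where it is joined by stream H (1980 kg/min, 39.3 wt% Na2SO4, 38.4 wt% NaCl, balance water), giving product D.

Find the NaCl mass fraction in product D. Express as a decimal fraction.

0.3914

Overall, product flow = 3254.9 kg/min.
NaCl in = 197.9×0.207 + 1077×0.439 + 1980×0.384 = 1274.1 kg/min.
NaCl fraction in D = 0.3914.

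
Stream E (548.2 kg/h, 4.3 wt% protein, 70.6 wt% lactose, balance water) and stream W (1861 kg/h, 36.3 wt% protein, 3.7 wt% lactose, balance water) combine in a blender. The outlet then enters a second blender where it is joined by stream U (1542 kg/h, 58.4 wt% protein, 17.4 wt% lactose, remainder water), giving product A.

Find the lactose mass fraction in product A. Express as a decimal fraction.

0.183

Overall, product flow = 3951.2 kg/h.
lactose in = 548.2×0.706 + 1861×0.037 + 1542×0.174 = 724.19 kg/h.
lactose fraction in A = 0.183.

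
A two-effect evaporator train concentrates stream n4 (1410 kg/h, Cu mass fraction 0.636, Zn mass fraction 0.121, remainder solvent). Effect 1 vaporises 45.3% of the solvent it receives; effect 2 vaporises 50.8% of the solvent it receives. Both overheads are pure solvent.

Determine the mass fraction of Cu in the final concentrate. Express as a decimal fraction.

solvent in feed = 1410×0.243 = 342.63 kg/h.
After stage 1: solvent left = (1−0.453)×342.63 = 187.42; stream total = 1254.8 kg/h.
After stage 2: solvent left = (1−0.508)×187.42 = 92.21; final concentrate = 1159.6 kg/h.
Cu fraction = 896.76/1159.6 = 0.773.

0.773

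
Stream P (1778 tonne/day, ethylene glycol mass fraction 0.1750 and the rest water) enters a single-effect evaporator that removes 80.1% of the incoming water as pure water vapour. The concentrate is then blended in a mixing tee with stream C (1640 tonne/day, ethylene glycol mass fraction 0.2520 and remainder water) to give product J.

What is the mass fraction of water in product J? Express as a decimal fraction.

0.6770

Vapour removed = 0.801×0.825×1778 = 1174.9 tonne/day; concentrate = 603.05 tonne/day.
water reaching the mixer = 291.9 (from concentrate) + 1640×0.748 = 1518.6 tonne/day.
Product flow = 603.05 + 1640 = 2243.1 tonne/day; water fraction = 0.6770.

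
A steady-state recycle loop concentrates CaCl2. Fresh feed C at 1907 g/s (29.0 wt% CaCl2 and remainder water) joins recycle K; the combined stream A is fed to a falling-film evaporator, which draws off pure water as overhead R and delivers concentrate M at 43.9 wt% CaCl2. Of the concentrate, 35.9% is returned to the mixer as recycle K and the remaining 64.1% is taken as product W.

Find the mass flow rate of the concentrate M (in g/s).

1965 g/s

Overall CaCl2 balance (none leaves overhead): CaCl2 in fresh feed = CaCl2 in product, i.e. 1907×0.290 = (1−0.359)·M·0.439.
M = 553.03/(0.439×0.641) = 1965.3 g/s.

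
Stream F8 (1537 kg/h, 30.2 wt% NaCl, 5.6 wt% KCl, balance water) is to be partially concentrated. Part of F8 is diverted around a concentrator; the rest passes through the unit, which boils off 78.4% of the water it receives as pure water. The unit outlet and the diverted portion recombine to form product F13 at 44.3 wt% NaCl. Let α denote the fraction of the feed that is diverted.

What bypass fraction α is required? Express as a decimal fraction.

All 1537×0.302 = 464.17 kg/h of NaCl reaches F13, so F13 = 464.17/0.443 = 1047.8 kg/h and vapour = 489.2 kg/h.
The evaporator receives (1−α)·1537 of feed at 0.642 water and removes 0.784 of that water:
0.784×0.642×(1−α)×1537 = 489.2
(1−α) = 489.2/773.62 = 0.6324;  α = 0.3676.

0.368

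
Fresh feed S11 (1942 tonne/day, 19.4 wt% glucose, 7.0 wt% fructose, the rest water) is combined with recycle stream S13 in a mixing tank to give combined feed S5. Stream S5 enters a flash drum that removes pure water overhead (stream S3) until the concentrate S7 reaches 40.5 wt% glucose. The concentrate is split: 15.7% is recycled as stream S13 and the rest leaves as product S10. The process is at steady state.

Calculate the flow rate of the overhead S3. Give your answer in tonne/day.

1012 tonne/day

Overall glucose balance (none leaves overhead): glucose in fresh feed = glucose in product, i.e. 1942×0.194 = (1−0.157)·S7·0.405.
S7 = 376.75/(0.405×0.843) = 1103.5 tonne/day.
Recycle S13 = 0.157×1103.5 = 173.25 tonne/day.
Combined feed S5 = 1942 + 173.25 = 2115.2 tonne/day.
Overhead S3 = S5 − S7 = 2115.2 − 1103.5 = 1011.8 tonne/day.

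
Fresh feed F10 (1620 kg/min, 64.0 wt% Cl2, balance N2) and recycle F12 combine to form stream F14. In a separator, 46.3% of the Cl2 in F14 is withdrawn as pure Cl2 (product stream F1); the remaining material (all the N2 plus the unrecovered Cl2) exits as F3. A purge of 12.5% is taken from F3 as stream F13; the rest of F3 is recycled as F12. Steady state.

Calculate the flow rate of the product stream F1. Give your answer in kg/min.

Cl2 in F14: m_A = 1620×0.640 + (1−0.125)·(1−0.463)·m_A, so m_A = 1036.8/0.5301 = 1955.8 kg/min.
Product F1 = 0.463×1955.8 = 905.52 kg/min.

905.5 kg/min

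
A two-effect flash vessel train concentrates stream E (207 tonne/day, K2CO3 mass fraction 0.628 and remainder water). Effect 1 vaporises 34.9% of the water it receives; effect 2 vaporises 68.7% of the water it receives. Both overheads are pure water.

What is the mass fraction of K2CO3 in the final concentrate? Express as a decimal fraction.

0.892

water in feed = 207×0.372 = 77.004 tonne/day.
After stage 1: water left = (1−0.349)×77.004 = 50.13; stream total = 180.13 tonne/day.
After stage 2: water left = (1−0.687)×50.13 = 15.691; final concentrate = 145.69 tonne/day.
K2CO3 fraction = 130/145.69 = 0.892.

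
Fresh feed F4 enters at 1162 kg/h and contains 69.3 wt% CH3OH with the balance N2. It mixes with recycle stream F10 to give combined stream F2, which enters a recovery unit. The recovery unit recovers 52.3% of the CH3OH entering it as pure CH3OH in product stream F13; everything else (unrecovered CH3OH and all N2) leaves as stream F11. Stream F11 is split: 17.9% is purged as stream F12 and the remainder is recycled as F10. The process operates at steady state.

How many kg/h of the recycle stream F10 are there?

2155 kg/h

N2 enters only via F4 and leaves only via the purge: 1162×0.307 = 0.179×(N2 in F11), and the recovery unit passes all N2, so N2 in F2 = N2 in F11 = 1992.9 kg/h.
CH3OH in F2: m_A = 1162×0.693 + (1−0.179)·(1−0.523)·m_A, so m_A = 805.27/0.6084 = 1323.6 kg/h.
F11 = (1−0.523)×1323.6 + 1992.9 = 2624.3 kg/h.
Recycle F10 = (1−0.179)×2624.3 = 2154.5 kg/h.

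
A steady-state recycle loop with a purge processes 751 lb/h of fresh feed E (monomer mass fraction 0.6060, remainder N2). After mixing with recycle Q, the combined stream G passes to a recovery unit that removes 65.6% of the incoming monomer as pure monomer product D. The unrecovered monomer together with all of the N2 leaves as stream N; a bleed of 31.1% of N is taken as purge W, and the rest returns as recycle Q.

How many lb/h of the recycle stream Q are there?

796.9 lb/h

N2 enters only via E and leaves only via the purge: 751×0.394 = 0.311×(N2 in N), and the recovery unit passes all N2, so N2 in G = N2 in N = 951.43 lb/h.
monomer in G: m_A = 751×0.606 + (1−0.311)·(1−0.656)·m_A, so m_A = 455.11/0.7630 = 596.48 lb/h.
N = (1−0.656)×596.48 + 951.43 = 1156.6 lb/h.
Recycle Q = (1−0.311)×1156.6 = 796.91 lb/h.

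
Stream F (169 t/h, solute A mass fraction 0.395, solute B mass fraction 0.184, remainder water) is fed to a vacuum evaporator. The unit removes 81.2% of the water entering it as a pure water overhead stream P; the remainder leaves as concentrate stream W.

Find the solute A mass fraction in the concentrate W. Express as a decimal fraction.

0.600

solute A is not removed: 169×0.395 = 66.755 t/h of solute A enters W.
water entering = 169×0.421 = 71.149 t/h; overhead removed = 0.812×71.149 = 57.773 t/h.
Concentrate = 169 − 57.773 = 111.23 t/h.
Mass fraction = 66.755/111.23 = 0.600.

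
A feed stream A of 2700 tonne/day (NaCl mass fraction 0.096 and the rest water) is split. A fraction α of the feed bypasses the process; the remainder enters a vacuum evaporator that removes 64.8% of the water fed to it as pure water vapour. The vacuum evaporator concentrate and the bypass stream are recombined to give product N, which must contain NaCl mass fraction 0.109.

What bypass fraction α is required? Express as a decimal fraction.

0.796

All 2700×0.096 = 259.2 tonne/day of NaCl reaches N, so N = 259.2/0.109 = 2378 tonne/day and vapour = 322.02 tonne/day.
The evaporator receives (1−α)·2700 of feed at 0.904 water and removes 0.648 of that water:
0.648×0.904×(1−α)×2700 = 322.02
(1−α) = 322.02/1581.6 = 0.2036;  α = 0.7964.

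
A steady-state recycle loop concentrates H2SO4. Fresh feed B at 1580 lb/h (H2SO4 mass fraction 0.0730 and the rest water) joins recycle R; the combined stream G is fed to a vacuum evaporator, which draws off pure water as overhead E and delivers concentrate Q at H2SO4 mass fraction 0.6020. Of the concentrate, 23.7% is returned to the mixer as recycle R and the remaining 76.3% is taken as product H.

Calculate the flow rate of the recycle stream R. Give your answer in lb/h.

Overall H2SO4 balance (none leaves overhead): H2SO4 in fresh feed = H2SO4 in product, i.e. 1580×0.073 = (1−0.237)·Q·0.602.
Q = 115.34/(0.602×0.763) = 251.11 lb/h.
Recycle R = 0.237×251.11 = 59.512 lb/h.

59.51 lb/h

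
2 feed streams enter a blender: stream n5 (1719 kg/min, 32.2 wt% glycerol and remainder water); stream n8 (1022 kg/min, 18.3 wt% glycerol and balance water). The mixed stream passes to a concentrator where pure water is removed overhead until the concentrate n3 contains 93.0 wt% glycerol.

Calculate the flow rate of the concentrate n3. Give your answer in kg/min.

glycerol entering = 1719×0.322 + 1022×0.183 = 740.54 kg/min.
All glycerol reports to n3, so n3 = 740.54/0.930 = 796.28 kg/min.

796.3 kg/min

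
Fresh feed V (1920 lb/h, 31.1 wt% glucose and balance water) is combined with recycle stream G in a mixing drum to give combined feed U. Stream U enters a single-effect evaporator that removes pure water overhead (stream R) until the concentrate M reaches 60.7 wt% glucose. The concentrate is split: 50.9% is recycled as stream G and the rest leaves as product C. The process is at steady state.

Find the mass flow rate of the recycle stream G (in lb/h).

1020 lb/h

Overall glucose balance (none leaves overhead): glucose in fresh feed = glucose in product, i.e. 1920×0.311 = (1−0.509)·M·0.607.
M = 597.12/(0.607×0.491) = 2003.5 lb/h.
Recycle G = 0.509×2003.5 = 1019.8 lb/h.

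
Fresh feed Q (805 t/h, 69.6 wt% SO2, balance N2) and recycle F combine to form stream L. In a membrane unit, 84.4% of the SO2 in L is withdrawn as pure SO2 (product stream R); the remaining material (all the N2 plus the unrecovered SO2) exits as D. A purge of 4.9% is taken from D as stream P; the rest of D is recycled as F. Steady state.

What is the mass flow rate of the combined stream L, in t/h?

5652 t/h

N2 enters only via Q and leaves only via the purge: 805×0.304 = 0.049×(N2 in D), and the membrane unit passes all N2, so N2 in L = N2 in D = 4994.3 t/h.
SO2 in L: m_A = 805×0.696 + (1−0.049)·(1−0.844)·m_A, so m_A = 560.28/0.8516 = 657.88 t/h.
L = 657.88 + 4994.3 = 5652.2 t/h.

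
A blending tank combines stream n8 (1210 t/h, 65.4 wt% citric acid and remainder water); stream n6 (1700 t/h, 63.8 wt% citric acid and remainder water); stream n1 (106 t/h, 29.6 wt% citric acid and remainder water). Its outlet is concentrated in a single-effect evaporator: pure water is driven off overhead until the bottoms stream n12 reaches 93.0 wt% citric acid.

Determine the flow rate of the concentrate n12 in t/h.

citric acid entering = 1210×0.654 + 1700×0.638 + 106×0.296 = 1907.3 t/h.
All citric acid reports to n12, so n12 = 1907.3/0.930 = 2050.9 t/h.

2051 t/h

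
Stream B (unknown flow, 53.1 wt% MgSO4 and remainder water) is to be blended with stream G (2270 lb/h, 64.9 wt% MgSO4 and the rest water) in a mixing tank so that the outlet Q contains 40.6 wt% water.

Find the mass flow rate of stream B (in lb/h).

Let B be the unknown flow. Total out = 2270 + B.
water balance: 796.77 + 0.469·B = 0.406·(2270 + B)
(0.469 − 0.406)·B = 0.406×2270 − 796.77 = 124.85
B = 124.85 / 0.063 = 1981.7 lb/h

1982 lb/h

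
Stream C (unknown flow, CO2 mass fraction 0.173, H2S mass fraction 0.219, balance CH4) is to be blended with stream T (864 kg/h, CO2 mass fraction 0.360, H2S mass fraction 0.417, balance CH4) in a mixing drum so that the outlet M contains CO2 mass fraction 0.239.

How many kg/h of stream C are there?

Let C be the unknown flow. Total out = 864 + C.
CO2 balance: 311.04 + 0.173·C = 0.239·(864 + C)
(0.173 − 0.239)·C = 0.239×864 − 311.04 = -104.54
C = -104.54 / -0.066 = 1584 kg/h

1584 kg/h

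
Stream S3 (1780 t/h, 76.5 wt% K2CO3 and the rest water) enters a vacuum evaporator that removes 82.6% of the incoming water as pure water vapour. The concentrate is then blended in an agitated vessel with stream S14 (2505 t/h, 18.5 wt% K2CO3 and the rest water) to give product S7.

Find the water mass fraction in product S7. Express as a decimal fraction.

Vapour removed = 0.826×0.235×1780 = 345.52 t/h; concentrate = 1434.5 t/h.
water reaching the mixer = 72.784 (from concentrate) + 2505×0.815 = 2114.4 t/h.
Product flow = 1434.5 + 2505 = 3939.5 t/h; water fraction = 0.537.

0.537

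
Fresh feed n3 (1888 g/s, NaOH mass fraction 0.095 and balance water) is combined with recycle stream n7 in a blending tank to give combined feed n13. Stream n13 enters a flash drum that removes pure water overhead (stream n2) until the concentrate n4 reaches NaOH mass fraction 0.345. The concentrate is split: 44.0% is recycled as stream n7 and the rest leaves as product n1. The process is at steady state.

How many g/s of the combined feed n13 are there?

Overall NaOH balance (none leaves overhead): NaOH in fresh feed = NaOH in product, i.e. 1888×0.095 = (1−0.440)·n4·0.345.
n4 = 179.36/(0.345×0.560) = 928.36 g/s.
Recycle n7 = 0.440×928.36 = 408.48 g/s.
Combined feed n13 = 1888 + 408.48 = 2296.5 g/s.

2296 g/s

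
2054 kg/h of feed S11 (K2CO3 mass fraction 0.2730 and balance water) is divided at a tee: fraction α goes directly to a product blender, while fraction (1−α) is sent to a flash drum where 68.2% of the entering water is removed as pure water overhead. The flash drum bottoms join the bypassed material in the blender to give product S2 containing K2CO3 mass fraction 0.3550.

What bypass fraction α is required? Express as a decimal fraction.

All 2054×0.273 = 560.74 kg/h of K2CO3 reaches S2, so S2 = 560.74/0.355 = 1579.6 kg/h and vapour = 474.45 kg/h.
The evaporator receives (1−α)·2054 of feed at 0.727 water and removes 0.682 of that water:
0.682×0.727×(1−α)×2054 = 474.45
(1−α) = 474.45/1018.4 = 0.4659;  α = 0.5341.

0.534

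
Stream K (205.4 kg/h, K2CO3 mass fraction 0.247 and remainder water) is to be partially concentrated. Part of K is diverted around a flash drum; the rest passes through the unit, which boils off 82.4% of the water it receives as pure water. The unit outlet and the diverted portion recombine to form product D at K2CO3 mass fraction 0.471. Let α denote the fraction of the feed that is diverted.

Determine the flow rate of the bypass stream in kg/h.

47.96 kg/h

All 205.4×0.247 = 50.734 kg/h of K2CO3 reaches D, so D = 50.734/0.471 = 107.72 kg/h and vapour = 97.685 kg/h.
The evaporator receives (1−α)·205.4 of feed at 0.753 water and removes 0.824 of that water:
0.824×0.753×(1−α)×205.4 = 97.685
(1−α) = 97.685/127.44 = 0.7665;  α = 0.2335.
Bypass flow = 0.2335×205.4 = 47.964 kg/h.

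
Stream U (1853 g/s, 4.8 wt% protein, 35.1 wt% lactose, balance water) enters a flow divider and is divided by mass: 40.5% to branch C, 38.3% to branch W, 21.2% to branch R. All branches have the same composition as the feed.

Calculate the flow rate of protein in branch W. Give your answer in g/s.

34.07 g/s

Branch W total = 0.383×1853 = 709.7 g/s.
protein in W = 0.048×709.7 = 34.066 g/s.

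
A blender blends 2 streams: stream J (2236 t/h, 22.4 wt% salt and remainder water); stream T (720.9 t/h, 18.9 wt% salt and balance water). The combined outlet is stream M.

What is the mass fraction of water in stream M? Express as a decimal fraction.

0.785

Total flow out = 2236 + 720.9 = 2956.9 t/h.
water in = 2236×0.776 + 720.9×0.811 = 2319.8 t/h.
water mass fraction in M = 2319.8/2956.9 = 0.785.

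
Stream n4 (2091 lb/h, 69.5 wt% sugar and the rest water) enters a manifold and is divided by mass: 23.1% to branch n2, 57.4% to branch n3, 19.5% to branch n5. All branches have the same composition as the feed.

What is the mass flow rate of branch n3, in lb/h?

1200 lb/h

Branch n3 flow = 0.574×2091 = 1200.2 lb/h.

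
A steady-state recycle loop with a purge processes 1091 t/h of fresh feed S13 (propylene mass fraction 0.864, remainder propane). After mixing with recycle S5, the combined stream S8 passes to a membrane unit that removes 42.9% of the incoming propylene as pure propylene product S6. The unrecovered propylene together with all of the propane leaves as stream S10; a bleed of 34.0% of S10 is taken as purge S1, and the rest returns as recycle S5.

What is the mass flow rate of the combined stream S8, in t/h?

1949 t/h

propane enters only via S13 and leaves only via the purge: 1091×0.136 = 0.340×(propane in S10), and the membrane unit passes all propane, so propane in S8 = propane in S10 = 436.4 t/h.
propylene in S8: m_A = 1091×0.864 + (1−0.340)·(1−0.429)·m_A, so m_A = 942.62/0.6231 = 1512.7 t/h.
S8 = 1512.7 + 436.4 = 1949.1 t/h.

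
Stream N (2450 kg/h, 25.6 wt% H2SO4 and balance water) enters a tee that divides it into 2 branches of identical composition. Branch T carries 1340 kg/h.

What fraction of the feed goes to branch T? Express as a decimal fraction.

0.547

Fraction to T = 1340/2450 = 0.5469.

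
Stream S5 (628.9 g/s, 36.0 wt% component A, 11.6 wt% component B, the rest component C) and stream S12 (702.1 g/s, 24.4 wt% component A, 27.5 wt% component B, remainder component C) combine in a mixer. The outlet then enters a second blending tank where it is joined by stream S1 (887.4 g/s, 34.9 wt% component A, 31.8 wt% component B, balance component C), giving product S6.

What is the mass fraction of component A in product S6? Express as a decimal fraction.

Overall, product flow = 2218.4 g/s.
component A in = 628.9×0.360 + 702.1×0.244 + 887.4×0.349 = 707.42 g/s.
component A fraction in S6 = 0.3189.

0.3189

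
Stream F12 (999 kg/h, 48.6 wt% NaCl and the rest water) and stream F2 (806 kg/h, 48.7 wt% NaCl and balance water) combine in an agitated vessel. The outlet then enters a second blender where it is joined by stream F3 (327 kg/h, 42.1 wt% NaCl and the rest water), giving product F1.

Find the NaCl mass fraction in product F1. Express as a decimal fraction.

Overall, product flow = 2132 kg/h.
NaCl in = 999×0.486 + 806×0.487 + 327×0.421 = 1015.7 kg/h.
NaCl fraction in F1 = 0.476.

0.476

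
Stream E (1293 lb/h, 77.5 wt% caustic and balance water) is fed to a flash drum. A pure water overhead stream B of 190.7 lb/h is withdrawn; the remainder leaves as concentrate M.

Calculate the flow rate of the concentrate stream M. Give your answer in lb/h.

Concentrate = 1293 − 190.7 = 1102.3 lb/h.

1102 lb/h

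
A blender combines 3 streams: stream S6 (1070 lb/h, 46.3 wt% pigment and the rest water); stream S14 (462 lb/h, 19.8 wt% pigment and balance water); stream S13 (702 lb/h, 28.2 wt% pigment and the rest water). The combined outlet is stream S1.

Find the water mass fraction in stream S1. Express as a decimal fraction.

Total flow out = 1070 + 462 + 702 = 2234 lb/h.
water in = 1070×0.537 + 462×0.802 + 702×0.718 = 1449.2 lb/h.
water mass fraction in S1 = 1449.2/2234 = 0.649.

0.649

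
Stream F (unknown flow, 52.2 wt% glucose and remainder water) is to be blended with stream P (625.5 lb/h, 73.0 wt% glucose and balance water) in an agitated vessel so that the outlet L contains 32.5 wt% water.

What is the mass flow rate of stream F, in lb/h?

224.9 lb/h

Let F be the unknown flow. Total out = 625.5 + F.
water balance: 168.89 + 0.478·F = 0.325·(625.5 + F)
(0.478 − 0.325)·F = 0.325×625.5 − 168.89 = 34.402
F = 34.402 / 0.153 = 224.85 lb/h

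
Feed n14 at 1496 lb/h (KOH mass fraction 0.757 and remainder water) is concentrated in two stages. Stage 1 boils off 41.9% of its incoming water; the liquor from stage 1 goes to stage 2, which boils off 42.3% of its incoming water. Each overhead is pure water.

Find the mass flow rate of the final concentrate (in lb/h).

water in feed = 1496×0.243 = 363.53 lb/h.
After stage 1: water left = (1−0.419)×363.53 = 211.21; stream total = 1343.7 lb/h.
After stage 2: water left = (1−0.423)×211.21 = 121.87; final concentrate = 1254.3 lb/h.

1254 lb/h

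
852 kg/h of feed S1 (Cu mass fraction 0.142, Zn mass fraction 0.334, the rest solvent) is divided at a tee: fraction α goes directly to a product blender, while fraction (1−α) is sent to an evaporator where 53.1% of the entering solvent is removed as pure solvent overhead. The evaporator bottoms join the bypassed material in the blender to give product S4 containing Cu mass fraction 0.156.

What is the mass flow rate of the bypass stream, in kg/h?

577.2 kg/h

All 852×0.142 = 120.98 kg/h of Cu reaches S4, so S4 = 120.98/0.156 = 775.54 kg/h and vapour = 76.462 kg/h.
The evaporator receives (1−α)·852 of feed at 0.524 solvent and removes 0.531 of that solvent:
0.531×0.524×(1−α)×852 = 76.462
(1−α) = 76.462/237.06 = 0.3225;  α = 0.6775.
Bypass flow = 0.6775×852 = 577.2 kg/h.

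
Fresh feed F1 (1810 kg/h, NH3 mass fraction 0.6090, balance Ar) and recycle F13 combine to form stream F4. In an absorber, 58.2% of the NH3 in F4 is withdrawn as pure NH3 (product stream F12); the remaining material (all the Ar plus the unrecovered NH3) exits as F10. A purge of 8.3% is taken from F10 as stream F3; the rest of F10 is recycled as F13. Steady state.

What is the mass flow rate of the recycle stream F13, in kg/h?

Ar enters only via F1 and leaves only via the purge: 1810×0.391 = 0.083×(Ar in F10), and the absorber passes all Ar, so Ar in F4 = Ar in F10 = 8526.6 kg/h.
NH3 in F4: m_A = 1810×0.609 + (1−0.083)·(1−0.582)·m_A, so m_A = 1102.3/0.6167 = 1787.4 kg/h.
F10 = (1−0.582)×1787.4 + 8526.6 = 9273.8 kg/h.
Recycle F13 = (1−0.083)×9273.8 = 8504 kg/h.

8504 kg/h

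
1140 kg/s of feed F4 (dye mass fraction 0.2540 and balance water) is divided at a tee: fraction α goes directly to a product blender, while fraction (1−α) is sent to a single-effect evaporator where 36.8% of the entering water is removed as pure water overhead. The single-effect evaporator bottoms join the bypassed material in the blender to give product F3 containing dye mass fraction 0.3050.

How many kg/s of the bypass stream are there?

All 1140×0.254 = 289.56 kg/s of dye reaches F3, so F3 = 289.56/0.305 = 949.38 kg/s and vapour = 190.62 kg/s.
The evaporator receives (1−α)·1140 of feed at 0.746 water and removes 0.368 of that water:
0.368×0.746×(1−α)×1140 = 190.62
(1−α) = 190.62/312.96 = 0.6091;  α = 0.3909.
Bypass flow = 0.3909×1140 = 445.63 kg/s.

445.6 kg/s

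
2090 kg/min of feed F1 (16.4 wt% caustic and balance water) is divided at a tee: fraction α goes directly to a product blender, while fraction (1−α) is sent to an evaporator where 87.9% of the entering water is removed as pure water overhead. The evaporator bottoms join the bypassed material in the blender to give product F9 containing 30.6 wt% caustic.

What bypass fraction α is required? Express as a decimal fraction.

All 2090×0.164 = 342.76 kg/min of caustic reaches F9, so F9 = 342.76/0.306 = 1120.1 kg/min and vapour = 969.87 kg/min.
The evaporator receives (1−α)·2090 of feed at 0.836 water and removes 0.879 of that water:
0.879×0.836×(1−α)×2090 = 969.87
(1−α) = 969.87/1535.8 = 0.6315;  α = 0.3685.

0.369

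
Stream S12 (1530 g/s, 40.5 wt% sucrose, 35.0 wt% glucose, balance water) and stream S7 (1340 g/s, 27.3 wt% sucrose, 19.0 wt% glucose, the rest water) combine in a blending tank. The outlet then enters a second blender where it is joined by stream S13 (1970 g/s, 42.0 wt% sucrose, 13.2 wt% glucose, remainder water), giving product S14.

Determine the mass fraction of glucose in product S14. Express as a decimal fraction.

Overall, product flow = 4840 g/s.
glucose in = 1530×0.350 + 1340×0.190 + 1970×0.132 = 1050.1 g/s.
glucose fraction in S14 = 0.2170.

0.2170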